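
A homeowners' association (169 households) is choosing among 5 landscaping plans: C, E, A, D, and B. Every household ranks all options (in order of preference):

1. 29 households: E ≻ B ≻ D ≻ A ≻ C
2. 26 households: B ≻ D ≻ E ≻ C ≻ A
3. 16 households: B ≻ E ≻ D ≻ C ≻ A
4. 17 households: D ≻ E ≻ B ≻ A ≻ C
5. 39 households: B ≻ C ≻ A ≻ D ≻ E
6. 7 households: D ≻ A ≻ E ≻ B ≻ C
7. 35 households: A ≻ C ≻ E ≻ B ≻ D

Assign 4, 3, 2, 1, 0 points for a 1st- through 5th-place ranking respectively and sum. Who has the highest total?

B

C: 29·0 + 26·1 + 16·1 + 17·0 + 39·3 + 7·0 + 35·3 = 264
E: 29·4 + 26·2 + 16·3 + 17·3 + 39·0 + 7·2 + 35·2 = 351
A: 29·1 + 26·0 + 16·0 + 17·1 + 39·2 + 7·3 + 35·4 = 285
D: 29·2 + 26·3 + 16·2 + 17·4 + 39·1 + 7·4 + 35·0 = 303
B: 29·3 + 26·4 + 16·4 + 17·2 + 39·4 + 7·1 + 35·1 = 487
B has the highest Borda score (487).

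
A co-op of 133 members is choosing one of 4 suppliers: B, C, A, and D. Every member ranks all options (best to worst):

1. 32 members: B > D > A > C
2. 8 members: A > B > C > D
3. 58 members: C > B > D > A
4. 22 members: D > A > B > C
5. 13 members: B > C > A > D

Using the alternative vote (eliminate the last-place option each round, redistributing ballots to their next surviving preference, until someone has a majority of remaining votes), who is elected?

B

Round 1: B 45, C 58, A 8, D 22. Eliminate A.
Round 2: B 53, C 58, D 22. Eliminate D.
Round 3: B 75, C 58. B has a majority.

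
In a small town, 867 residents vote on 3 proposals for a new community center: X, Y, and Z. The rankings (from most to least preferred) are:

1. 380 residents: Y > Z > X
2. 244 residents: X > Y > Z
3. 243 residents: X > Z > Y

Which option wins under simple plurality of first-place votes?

X

First-place votes: X 487, Y 380, Z 0.
X has the most first-place votes.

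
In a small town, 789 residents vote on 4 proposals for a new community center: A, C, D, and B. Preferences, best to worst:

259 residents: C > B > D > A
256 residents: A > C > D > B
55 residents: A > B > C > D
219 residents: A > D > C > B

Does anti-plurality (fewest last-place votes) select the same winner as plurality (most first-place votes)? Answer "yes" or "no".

no

Anti-plurality — last-place votes: A 259, C 0, D 55, B 475. Winner: C.
Plurality — first-place votes: A 530, C 259, D 0, B 0. Winner: A.
The two methods disagree.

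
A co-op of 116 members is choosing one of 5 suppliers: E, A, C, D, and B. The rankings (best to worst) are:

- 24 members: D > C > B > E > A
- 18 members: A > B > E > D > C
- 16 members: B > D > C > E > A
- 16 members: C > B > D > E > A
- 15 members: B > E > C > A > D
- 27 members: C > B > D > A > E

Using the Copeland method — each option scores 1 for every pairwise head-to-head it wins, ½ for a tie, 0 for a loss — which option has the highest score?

C

E: beats A; loses to C, D, and B → score 1.
A: loses to E, C, D, and B → score 0.
C: beats E, A, and B; ties D → score 3.5.
D: beats E and A; ties C; loses to B → score 2.5.
B: beats E, A, and D; loses to C → score 3.
C has the best pairwise record.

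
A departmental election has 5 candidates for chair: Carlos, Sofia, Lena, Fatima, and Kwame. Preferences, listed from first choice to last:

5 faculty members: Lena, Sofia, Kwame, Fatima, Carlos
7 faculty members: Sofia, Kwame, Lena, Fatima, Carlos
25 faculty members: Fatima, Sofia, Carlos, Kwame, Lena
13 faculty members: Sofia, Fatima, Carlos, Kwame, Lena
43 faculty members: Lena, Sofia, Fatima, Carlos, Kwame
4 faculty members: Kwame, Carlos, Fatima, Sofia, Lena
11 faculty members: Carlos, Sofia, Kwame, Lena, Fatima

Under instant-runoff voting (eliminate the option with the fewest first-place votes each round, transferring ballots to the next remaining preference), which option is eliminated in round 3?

Fatima

Round 1: Carlos 11, Sofia 20, Lena 48, Fatima 25, Kwame 4. Eliminate Kwame.
Round 2: Carlos 15, Sofia 20, Lena 48, Fatima 25. Eliminate Carlos.
Round 3: Sofia 31, Lena 48, Fatima 29. Eliminate Fatima.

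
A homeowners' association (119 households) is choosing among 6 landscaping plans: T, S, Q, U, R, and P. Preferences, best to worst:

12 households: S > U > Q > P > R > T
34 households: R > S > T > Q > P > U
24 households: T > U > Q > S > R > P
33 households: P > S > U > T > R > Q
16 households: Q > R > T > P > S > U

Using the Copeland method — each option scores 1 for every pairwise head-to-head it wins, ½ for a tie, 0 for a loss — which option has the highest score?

S

T: beats Q, U, and P; loses to S and R → score 3.
S: beats T, Q, U, R, and P → score 5.
Q: beats P; loses to T, S, U, and R → score 1.
U: beats Q and R; loses to T, S, and P → score 2.
R: beats T, Q, and P; loses to S and U → score 3.
P: beats U; loses to T, S, Q, and R → score 1.
S has the best pairwise record.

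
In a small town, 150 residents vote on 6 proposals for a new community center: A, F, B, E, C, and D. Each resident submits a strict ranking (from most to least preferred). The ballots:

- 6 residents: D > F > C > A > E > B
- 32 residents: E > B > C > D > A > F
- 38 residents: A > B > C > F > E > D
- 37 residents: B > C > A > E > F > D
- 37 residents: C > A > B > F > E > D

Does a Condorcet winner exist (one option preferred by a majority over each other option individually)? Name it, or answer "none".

Checking pairwise contests:
C beats A 112–38.
A beats F 144–6.
A beats B 81–69.
A beats E 118–32.
B beats C 107–43.
A beats D 112–38.
Every option loses at least one head-to-head, so there is no Condorcet winner.

none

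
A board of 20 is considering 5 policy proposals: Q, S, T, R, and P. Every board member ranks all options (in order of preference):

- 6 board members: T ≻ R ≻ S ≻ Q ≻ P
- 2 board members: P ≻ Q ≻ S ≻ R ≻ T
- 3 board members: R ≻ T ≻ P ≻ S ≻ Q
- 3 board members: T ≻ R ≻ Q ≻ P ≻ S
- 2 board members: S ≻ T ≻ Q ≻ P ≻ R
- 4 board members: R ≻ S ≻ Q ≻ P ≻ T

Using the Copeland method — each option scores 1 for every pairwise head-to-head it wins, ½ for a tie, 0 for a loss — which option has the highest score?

Q: beats P; loses to S, T, and R → score 1.
S: beats Q and P; loses to T and R → score 2.
T: beats Q, S, R, and P → score 4.
R: beats Q, S, and P; loses to T → score 3.
P: loses to Q, S, T, and R → score 0.
T has the best pairwise record.

T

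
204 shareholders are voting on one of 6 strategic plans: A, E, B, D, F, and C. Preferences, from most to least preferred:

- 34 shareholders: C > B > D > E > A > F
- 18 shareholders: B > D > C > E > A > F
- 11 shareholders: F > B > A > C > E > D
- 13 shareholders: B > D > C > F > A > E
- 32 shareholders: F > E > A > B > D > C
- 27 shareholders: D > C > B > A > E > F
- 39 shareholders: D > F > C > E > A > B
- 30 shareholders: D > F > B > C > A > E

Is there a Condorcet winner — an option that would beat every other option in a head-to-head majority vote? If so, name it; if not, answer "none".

Checking pairwise contests:
E beats A 123–81.
B beats E 133–71.
F beats B 112–92.
B beats D 108–96.
D beats F 161–43.
B beats C 104–100.
Every option loses at least one head-to-head, so there is no Condorcet winner.

none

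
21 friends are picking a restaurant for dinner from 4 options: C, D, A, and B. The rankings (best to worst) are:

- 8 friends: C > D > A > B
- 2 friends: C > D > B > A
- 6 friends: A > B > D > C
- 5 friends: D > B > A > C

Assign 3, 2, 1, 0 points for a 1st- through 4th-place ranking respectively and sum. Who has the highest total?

C: 8·3 + 2·3 + 6·0 + 5·0 = 30
D: 8·2 + 2·2 + 6·1 + 5·3 = 41
A: 8·1 + 2·0 + 6·3 + 5·1 = 31
B: 8·0 + 2·1 + 6·2 + 5·2 = 24
D has the highest Borda score (41).

D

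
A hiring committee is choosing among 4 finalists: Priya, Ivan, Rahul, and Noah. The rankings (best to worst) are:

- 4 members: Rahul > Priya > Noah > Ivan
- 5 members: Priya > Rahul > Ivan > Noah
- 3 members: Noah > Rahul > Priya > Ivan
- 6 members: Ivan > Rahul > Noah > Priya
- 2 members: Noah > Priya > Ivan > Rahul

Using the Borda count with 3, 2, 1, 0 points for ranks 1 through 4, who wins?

Priya: 4·2 + 5·3 + 3·1 + 6·0 + 2·2 = 30
Ivan: 4·0 + 5·1 + 3·0 + 6·3 + 2·1 = 25
Rahul: 4·3 + 5·2 + 3·2 + 6·2 + 2·0 = 40
Noah: 4·1 + 5·0 + 3·3 + 6·1 + 2·3 = 25
Rahul has the highest Borda score (40).

Rahul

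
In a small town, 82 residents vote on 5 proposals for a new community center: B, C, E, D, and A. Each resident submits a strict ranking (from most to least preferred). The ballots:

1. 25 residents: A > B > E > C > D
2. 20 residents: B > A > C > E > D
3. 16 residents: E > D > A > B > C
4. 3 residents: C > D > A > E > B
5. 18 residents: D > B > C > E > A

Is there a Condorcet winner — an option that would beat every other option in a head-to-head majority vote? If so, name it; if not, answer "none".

A

A vs B: 44–38 for A.
A vs C: 61–21 for A.
A vs E: 48–34 for A.
A vs D: 45–37 for A.
A beats every other option head-to-head.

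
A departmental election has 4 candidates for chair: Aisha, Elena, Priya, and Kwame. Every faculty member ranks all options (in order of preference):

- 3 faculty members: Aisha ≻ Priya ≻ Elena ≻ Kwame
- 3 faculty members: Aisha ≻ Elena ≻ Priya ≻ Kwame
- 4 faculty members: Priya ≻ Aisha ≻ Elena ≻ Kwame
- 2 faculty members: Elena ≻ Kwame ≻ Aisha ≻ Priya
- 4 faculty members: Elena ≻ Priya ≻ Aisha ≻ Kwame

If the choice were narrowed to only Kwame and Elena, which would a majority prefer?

Voters preferring Kwame to Elena: 0; preferring Elena to Kwame: 16.
Elena wins the head-to-head.

Elena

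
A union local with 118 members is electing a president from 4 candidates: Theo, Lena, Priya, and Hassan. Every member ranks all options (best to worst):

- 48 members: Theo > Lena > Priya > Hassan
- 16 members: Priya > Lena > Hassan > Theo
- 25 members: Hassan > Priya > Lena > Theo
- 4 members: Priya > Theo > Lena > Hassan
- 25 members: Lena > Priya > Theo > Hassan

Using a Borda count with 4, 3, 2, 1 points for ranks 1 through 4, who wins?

Lena

Theo: 48·4 + 16·1 + 25·1 + 4·3 + 25·2 = 295
Lena: 48·3 + 16·3 + 25·2 + 4·2 + 25·4 = 350
Priya: 48·2 + 16·4 + 25·3 + 4·4 + 25·3 = 326
Hassan: 48·1 + 16·2 + 25·4 + 4·1 + 25·1 = 209
Lena has the highest Borda score (350).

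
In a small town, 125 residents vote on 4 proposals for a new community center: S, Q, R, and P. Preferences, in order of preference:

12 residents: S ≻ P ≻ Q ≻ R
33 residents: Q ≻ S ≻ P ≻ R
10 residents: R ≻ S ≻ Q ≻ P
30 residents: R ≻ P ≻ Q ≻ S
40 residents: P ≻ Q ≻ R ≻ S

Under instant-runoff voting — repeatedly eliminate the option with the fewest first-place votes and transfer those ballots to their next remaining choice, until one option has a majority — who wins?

P

Round 1: S 12, Q 33, R 40, P 40. Eliminate S.
Round 2: Q 33, R 40, P 52. Eliminate Q.
Round 3: R 40, P 85. P has a majority.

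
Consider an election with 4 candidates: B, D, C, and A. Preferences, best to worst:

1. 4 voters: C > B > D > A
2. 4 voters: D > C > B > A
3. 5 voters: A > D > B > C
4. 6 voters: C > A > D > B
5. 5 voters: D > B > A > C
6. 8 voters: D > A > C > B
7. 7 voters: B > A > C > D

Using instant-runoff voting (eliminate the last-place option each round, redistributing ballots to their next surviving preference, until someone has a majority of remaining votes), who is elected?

D

Round 1: B 7, D 17, C 10, A 5. Eliminate A.
Round 2: B 7, D 22, C 10. D has a majority.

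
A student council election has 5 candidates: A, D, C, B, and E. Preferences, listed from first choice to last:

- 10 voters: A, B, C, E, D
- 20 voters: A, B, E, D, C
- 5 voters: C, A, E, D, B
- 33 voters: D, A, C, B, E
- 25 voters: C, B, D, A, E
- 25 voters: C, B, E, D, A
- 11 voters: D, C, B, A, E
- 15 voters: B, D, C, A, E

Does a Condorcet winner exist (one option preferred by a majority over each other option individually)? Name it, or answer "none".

Checking pairwise contests:
D beats A 109–35.
B beats D 95–49.
D beats C 79–65.
C beats B 99–45.
A beats E 119–25.
Every option loses at least one head-to-head, so there is no Condorcet winner.

none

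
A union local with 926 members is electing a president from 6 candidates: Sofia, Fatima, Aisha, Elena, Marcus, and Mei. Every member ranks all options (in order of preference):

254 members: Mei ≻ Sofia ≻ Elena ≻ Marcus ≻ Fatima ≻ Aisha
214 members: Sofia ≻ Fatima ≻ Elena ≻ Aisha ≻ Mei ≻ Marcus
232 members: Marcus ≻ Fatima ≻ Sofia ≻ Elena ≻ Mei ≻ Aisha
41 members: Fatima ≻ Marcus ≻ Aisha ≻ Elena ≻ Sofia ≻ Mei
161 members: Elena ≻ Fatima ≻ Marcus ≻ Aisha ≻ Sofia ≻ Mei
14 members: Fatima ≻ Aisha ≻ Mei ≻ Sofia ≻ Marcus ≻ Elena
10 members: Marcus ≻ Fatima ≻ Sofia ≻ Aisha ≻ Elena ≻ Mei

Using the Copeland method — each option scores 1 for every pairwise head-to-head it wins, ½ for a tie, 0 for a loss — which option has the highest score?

Sofia

Sofia: beats Fatima, Aisha, Elena, Marcus, and Mei → score 5.
Fatima: beats Aisha, Elena, and Mei; loses to Sofia and Marcus → score 3.
Aisha: loses to Sofia, Fatima, Elena, Marcus, and Mei → score 0.
Elena: beats Aisha, Marcus, and Mei; loses to Sofia and Fatima → score 3.
Marcus: beats Fatima and Aisha; loses to Sofia, Elena, and Mei → score 2.
Mei: beats Aisha and Marcus; loses to Sofia, Fatima, and Elena → score 2.
Sofia has the best pairwise record.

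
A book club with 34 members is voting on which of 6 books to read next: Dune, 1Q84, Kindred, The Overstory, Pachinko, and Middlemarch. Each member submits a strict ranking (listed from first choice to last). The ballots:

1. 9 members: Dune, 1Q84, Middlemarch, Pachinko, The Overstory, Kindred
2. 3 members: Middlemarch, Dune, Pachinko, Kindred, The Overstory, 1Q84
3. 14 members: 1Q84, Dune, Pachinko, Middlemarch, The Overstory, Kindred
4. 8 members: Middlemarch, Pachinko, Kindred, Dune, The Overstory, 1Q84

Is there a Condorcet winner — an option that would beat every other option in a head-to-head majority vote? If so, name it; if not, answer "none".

Dune vs 1Q84: 20–14 for Dune.
Dune vs Kindred: 26–8 for Dune.
Dune vs The Overstory: 34–0 for Dune.
Dune vs Pachinko: 26–8 for Dune.
Dune vs Middlemarch: 23–11 for Dune.
Dune beats every other option head-to-head.

Dune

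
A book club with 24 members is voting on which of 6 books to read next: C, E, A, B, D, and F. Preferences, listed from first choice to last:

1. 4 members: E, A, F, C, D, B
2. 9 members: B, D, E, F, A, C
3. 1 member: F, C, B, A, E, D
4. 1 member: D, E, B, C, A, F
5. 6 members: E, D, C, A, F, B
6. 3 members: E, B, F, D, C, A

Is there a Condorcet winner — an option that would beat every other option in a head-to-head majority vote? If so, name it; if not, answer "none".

E vs C: 23–1 for E.
E vs A: 23–1 for E.
E vs B: 14–10 for E.
E vs D: 14–10 for E.
E vs F: 23–1 for E.
E beats every other option head-to-head.

E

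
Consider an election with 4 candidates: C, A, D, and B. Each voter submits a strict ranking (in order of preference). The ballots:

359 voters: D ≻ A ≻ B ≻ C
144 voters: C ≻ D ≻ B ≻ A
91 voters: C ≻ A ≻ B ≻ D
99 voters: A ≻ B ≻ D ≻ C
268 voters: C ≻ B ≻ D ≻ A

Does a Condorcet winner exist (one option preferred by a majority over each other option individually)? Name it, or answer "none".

C

C vs A: 503–458 for C.
C vs D: 503–458 for C.
C vs B: 503–458 for C.
C beats every other option head-to-head.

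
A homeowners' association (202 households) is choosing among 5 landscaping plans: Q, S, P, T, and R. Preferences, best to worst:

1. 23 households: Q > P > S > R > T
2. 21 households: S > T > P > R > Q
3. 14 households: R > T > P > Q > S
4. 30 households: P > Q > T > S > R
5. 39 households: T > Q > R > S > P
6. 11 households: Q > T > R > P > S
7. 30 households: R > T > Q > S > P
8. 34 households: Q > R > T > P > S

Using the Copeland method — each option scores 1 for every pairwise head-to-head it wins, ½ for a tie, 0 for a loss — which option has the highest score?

T

Q: beats S, P, and R; loses to T → score 3.
S: loses to Q, P, T, and R → score 0.
P: beats S; loses to Q, T, and R → score 1.
T: beats Q, S, and P; ties R → score 3.5.
R: beats S and P; ties T; loses to Q → score 2.5.
T has the best pairwise record.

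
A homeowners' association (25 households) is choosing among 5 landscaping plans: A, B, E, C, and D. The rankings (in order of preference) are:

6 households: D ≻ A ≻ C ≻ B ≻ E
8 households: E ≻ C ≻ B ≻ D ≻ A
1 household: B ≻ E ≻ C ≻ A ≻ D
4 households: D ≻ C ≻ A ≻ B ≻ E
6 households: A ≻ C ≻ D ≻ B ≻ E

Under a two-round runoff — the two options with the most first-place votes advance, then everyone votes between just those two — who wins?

D

Round 1 first-place votes: A 6, B 1, E 8, C 0, D 10.
D and E advance.
Runoff: D is preferred to E by 16 voters; E by 9.
D wins the runoff.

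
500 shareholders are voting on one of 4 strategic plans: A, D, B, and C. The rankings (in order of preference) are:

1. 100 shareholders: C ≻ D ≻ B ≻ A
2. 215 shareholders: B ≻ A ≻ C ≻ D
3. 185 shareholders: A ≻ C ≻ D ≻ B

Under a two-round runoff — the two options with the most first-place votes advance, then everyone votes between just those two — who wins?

Round 1 first-place votes: A 185, D 0, B 215, C 100.
B and A advance.
Runoff: B is preferred to A by 315 voters; A by 185.
B wins the runoff.

B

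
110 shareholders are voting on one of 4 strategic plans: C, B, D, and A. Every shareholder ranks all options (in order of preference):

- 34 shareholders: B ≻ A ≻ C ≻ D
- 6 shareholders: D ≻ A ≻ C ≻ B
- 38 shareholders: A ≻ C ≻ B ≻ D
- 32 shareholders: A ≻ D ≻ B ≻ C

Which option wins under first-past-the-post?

A

First-place votes: C 0, B 34, D 6, A 70.
A has the most first-place votes.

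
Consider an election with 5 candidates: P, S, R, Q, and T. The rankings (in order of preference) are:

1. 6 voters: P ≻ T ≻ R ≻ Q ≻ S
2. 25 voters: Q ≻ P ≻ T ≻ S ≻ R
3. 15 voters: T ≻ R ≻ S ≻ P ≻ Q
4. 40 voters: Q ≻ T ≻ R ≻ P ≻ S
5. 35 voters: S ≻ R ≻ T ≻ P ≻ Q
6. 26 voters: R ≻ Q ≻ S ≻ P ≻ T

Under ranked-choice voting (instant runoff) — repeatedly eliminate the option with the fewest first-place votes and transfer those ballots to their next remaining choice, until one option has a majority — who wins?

Round 1: P 6, S 35, R 26, Q 65, T 15. Eliminate P.
Round 2: S 35, R 26, Q 65, T 21. Eliminate T.
Round 3: S 35, R 47, Q 65. Eliminate S.
Round 4: R 82, Q 65. R has a majority.

R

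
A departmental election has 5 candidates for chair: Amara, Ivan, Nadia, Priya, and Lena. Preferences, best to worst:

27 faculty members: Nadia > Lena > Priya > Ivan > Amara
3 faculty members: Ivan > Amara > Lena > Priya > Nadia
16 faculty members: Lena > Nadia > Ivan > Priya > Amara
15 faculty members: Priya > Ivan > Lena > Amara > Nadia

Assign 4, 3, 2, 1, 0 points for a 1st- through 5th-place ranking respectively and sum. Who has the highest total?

Lena

Amara: 27·0 + 3·3 + 16·0 + 15·1 = 24
Ivan: 27·1 + 3·4 + 16·2 + 15·3 = 116
Nadia: 27·4 + 3·0 + 16·3 + 15·0 = 156
Priya: 27·2 + 3·1 + 16·1 + 15·4 = 133
Lena: 27·3 + 3·2 + 16·4 + 15·2 = 181
Lena has the highest Borda score (181).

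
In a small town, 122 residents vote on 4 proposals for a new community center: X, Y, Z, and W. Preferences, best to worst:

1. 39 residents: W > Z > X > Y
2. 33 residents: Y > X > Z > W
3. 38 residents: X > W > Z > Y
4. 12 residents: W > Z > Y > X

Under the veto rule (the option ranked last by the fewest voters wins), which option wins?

Last-place votes: X 12, Y 77, Z 0, W 33.
Z is ranked last by the fewest voters, so Z wins.

Z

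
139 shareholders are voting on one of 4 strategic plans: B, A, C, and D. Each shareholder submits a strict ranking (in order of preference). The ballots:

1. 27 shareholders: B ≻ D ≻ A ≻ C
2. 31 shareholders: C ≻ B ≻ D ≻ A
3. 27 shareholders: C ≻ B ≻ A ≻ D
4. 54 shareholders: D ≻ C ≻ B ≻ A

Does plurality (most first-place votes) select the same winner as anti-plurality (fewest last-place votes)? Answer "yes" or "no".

no

Plurality — first-place votes: B 27, A 0, C 58, D 54. Winner: C.
Anti-plurality — last-place votes: B 0, A 85, C 27, D 27. Winner: B.
The two methods disagree.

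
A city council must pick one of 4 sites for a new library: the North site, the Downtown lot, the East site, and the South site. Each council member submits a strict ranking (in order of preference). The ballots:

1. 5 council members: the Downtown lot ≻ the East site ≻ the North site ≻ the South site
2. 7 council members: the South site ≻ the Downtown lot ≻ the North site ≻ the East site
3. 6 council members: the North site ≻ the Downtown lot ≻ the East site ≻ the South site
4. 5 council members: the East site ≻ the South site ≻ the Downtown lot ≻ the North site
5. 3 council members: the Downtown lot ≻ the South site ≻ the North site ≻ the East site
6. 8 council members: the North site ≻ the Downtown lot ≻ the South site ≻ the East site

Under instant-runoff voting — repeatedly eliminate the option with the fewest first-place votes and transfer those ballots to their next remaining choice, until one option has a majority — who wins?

Round 1: the North site 14, the Downtown lot 8, the East site 5, the South site 7. Eliminate the East site.
Round 2: the North site 14, the Downtown lot 8, the South site 12. Eliminate the Downtown lot.
Round 3: the North site 19, the South site 15. The North site has a majority.

the North site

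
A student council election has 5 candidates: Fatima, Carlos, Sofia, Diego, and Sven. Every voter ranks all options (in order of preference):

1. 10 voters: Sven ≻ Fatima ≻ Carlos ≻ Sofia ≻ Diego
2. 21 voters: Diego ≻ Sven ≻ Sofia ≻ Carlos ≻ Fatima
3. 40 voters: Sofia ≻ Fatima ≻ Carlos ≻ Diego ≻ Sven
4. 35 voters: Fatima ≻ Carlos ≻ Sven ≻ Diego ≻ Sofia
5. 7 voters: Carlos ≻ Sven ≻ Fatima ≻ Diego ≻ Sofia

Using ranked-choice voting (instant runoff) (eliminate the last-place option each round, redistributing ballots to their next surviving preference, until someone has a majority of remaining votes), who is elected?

Sofia

Round 1: Fatima 35, Carlos 7, Sofia 40, Diego 21, Sven 10. Eliminate Carlos.
Round 2: Fatima 35, Sofia 40, Diego 21, Sven 17. Eliminate Sven.
Round 3: Fatima 52, Sofia 40, Diego 21. Eliminate Diego.
Round 4: Fatima 52, Sofia 61. Sofia has a majority.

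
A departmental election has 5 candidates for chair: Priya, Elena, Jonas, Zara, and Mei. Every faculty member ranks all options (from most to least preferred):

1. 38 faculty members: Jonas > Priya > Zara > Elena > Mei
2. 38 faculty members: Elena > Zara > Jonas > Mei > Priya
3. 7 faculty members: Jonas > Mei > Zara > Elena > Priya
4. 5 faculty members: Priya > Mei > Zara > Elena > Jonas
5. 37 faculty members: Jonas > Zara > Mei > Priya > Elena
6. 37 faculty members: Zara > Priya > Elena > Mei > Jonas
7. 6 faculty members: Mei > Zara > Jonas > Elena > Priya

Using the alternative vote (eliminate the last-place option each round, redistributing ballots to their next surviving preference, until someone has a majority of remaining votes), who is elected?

Round 1: Priya 5, Elena 38, Jonas 82, Zara 37, Mei 6. Eliminate Priya.
Round 2: Elena 38, Jonas 82, Zara 37, Mei 11. Eliminate Mei.
Round 3: Elena 38, Jonas 82, Zara 48. Eliminate Elena.
Round 4: Jonas 82, Zara 86. Zara has a majority.

Zara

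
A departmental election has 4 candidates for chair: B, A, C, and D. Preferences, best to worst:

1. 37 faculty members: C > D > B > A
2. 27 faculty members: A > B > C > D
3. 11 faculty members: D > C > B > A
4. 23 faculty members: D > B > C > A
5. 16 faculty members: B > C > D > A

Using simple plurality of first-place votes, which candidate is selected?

C

First-place votes: B 16, A 27, C 37, D 34.
C has the most first-place votes.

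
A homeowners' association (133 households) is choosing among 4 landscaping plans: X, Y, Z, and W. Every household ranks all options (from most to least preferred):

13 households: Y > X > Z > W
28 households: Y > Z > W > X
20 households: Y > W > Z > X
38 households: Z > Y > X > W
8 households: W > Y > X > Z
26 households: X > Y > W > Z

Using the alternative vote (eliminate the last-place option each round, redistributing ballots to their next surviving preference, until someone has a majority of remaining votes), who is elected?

Round 1: X 26, Y 61, Z 38, W 8. Eliminate W.
Round 2: X 26, Y 69, Z 38. Y has a majority.

Y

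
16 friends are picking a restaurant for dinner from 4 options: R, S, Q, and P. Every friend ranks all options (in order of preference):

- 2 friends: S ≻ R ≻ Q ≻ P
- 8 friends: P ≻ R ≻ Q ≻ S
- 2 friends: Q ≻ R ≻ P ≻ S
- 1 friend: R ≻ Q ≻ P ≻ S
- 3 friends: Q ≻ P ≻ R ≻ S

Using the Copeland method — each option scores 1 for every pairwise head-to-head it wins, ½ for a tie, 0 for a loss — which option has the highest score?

P

R: beats S and Q; loses to P → score 2.
S: loses to R, Q, and P → score 0.
Q: beats S; ties P; loses to R → score 1.5.
P: beats R and S; ties Q → score 2.5.
P has the best pairwise record.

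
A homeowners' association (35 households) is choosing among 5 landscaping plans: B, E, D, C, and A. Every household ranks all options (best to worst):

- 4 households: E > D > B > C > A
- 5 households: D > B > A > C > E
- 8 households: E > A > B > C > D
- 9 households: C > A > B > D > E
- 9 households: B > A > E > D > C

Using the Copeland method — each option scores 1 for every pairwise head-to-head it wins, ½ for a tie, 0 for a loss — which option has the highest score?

B

B: beats E, D, C, and A → score 4.
E: beats D and C; loses to B and A → score 2.
D: beats C; loses to B, E, and A → score 1.
C: loses to B, E, D, and A → score 0.
A: beats E, D, and C; loses to B → score 3.
B has the best pairwise record.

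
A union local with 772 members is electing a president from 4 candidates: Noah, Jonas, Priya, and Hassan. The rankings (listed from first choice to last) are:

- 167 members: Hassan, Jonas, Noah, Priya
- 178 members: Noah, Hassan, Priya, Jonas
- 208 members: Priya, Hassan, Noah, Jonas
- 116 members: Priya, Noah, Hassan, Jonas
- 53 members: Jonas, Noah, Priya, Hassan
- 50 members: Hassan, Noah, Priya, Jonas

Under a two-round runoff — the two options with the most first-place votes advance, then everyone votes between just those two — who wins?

Round 1 first-place votes: Noah 178, Jonas 53, Priya 324, Hassan 217.
Priya and Hassan advance.
Runoff: Priya is preferred to Hassan by 377 voters; Hassan by 395.
Hassan wins the runoff.

Hassan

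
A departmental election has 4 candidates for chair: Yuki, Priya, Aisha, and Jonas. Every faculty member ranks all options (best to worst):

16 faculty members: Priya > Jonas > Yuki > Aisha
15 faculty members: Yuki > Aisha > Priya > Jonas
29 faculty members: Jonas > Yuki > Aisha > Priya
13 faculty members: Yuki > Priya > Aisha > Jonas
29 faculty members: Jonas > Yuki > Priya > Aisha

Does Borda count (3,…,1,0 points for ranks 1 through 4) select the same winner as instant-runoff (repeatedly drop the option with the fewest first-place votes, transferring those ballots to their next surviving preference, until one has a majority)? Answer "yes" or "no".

Borda — scores: Yuki 216, Priya 118, Aisha 72, Jonas 206. Winner: Yuki.
Instant-runoff — R1 Yuki 28, Priya 16, Aisha 0, Jonas 58 (Jonas winner). Winner: Jonas.
The two methods disagree.

no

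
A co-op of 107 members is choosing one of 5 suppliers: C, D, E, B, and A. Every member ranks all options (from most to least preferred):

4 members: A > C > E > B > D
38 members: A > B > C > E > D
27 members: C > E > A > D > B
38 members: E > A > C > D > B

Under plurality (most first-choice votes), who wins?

First-place votes: C 27, D 0, E 38, B 0, A 42.
A has the most first-place votes.

A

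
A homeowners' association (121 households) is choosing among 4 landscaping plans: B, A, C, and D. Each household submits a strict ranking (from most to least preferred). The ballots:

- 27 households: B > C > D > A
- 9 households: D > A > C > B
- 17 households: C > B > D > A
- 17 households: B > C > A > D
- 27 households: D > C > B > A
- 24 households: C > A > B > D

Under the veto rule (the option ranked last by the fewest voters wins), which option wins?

C

Last-place votes: B 9, A 71, C 0, D 41.
C is ranked last by the fewest voters, so C wins.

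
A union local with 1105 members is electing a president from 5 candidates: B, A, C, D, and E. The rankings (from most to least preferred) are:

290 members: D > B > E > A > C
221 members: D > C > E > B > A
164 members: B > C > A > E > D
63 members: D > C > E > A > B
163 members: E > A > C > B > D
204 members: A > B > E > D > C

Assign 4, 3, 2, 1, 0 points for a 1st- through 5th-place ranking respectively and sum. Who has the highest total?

B

B: 290·3 + 221·1 + 164·4 + 63·0 + 163·1 + 204·3 = 2522
A: 290·1 + 221·0 + 164·2 + 63·1 + 163·3 + 204·4 = 1986
C: 290·0 + 221·3 + 164·3 + 63·3 + 163·2 + 204·0 = 1670
D: 290·4 + 221·4 + 164·0 + 63·4 + 163·0 + 204·1 = 2500
E: 290·2 + 221·2 + 164·1 + 63·2 + 163·4 + 204·2 = 2372
B has the highest Borda score (2522).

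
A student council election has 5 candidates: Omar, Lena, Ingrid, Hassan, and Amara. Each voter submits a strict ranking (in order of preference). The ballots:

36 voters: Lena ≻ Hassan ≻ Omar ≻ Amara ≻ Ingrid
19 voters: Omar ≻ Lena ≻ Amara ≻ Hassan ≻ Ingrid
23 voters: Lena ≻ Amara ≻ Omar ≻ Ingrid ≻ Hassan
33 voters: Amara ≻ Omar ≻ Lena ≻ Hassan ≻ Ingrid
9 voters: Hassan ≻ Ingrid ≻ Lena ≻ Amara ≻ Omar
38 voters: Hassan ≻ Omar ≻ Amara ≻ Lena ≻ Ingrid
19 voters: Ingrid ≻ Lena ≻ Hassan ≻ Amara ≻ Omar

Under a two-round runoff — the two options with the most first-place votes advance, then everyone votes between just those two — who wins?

Round 1 first-place votes: Omar 19, Lena 59, Ingrid 19, Hassan 47, Amara 33.
Lena and Hassan advance.
Runoff: Lena is preferred to Hassan by 130 voters; Hassan by 47.
Lena wins the runoff.

Lena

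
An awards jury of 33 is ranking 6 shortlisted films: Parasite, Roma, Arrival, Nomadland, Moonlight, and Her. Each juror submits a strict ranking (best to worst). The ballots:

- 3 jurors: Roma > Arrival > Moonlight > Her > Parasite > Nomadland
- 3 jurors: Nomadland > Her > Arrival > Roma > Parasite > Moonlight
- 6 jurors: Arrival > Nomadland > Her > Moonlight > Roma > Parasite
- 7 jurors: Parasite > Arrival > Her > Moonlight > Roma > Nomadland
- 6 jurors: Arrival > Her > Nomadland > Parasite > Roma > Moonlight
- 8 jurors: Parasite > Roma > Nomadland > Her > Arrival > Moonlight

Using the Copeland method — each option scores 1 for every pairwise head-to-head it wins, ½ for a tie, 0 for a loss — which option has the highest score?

Arrival

Parasite: beats Roma, Nomadland, and Moonlight; loses to Arrival and Her → score 3.
Roma: beats Nomadland and Moonlight; loses to Parasite, Arrival, and Her → score 2.
Arrival: beats Parasite, Roma, Nomadland, Moonlight, and Her → score 5.
Nomadland: beats Moonlight and Her; loses to Parasite, Roma, and Arrival → score 2.
Moonlight: loses to Parasite, Roma, Arrival, Nomadland, and Her → score 0.
Her: beats Parasite, Roma, and Moonlight; loses to Arrival and Nomadland → score 3.
Arrival has the best pairwise record.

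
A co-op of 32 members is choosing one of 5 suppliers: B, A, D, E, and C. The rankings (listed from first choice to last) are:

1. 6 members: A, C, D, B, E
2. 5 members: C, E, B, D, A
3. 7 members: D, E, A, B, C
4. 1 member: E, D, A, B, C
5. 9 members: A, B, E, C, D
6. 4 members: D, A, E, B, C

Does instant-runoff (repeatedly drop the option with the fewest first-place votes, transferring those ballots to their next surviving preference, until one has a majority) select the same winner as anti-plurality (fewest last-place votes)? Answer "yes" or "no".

no

Instant-runoff — R1 B 0, A 15, D 11, E 1, C 5 (B out); R2 A 15, D 11, E 1, C 5 (E out); R3 A 15, D 12, C 5 (C out); R4 A 15, D 17 (D winner). Winner: D.
Anti-plurality — last-place votes: B 0, A 5, D 9, E 6, C 12. Winner: B.
The two methods disagree.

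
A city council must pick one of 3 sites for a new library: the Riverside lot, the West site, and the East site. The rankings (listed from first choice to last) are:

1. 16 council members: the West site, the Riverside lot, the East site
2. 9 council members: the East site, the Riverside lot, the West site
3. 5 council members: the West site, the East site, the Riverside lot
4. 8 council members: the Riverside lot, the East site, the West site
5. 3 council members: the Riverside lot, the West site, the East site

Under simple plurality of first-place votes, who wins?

the West site

First-place votes: the Riverside lot 11, the West site 21, the East site 9.
the West site has the most first-place votes.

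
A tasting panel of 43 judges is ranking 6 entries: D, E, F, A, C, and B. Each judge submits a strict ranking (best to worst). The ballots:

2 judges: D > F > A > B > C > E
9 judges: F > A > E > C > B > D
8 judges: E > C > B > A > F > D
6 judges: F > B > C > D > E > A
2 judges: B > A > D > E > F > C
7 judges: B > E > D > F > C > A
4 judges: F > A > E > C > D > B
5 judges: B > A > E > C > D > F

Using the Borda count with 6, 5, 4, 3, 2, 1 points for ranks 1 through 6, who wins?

D: 2·6 + 9·1 + 8·1 + 6·3 + 2·4 + 7·4 + 4·2 + 5·2 = 101
E: 2·1 + 9·4 + 8·6 + 6·2 + 2·3 + 7·5 + 4·4 + 5·4 = 175
F: 2·5 + 9·6 + 8·2 + 6·6 + 2·2 + 7·3 + 4·6 + 5·1 = 170
A: 2·4 + 9·5 + 8·3 + 6·1 + 2·5 + 7·1 + 4·5 + 5·5 = 145
C: 2·2 + 9·3 + 8·5 + 6·4 + 2·1 + 7·2 + 4·3 + 5·3 = 138
B: 2·3 + 9·2 + 8·4 + 6·5 + 2·6 + 7·6 + 4·1 + 5·6 = 174
E has the highest Borda score (175).

E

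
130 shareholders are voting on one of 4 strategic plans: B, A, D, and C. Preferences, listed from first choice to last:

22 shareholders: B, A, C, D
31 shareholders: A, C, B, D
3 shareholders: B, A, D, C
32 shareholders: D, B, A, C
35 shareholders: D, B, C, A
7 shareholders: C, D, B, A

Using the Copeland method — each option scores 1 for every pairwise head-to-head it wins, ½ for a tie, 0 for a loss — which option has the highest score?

B: beats A and C; loses to D → score 2.
A: beats C; loses to B and D → score 1.
D: beats B, A, and C → score 3.
C: loses to B, A, and D → score 0.
D has the best pairwise record.

D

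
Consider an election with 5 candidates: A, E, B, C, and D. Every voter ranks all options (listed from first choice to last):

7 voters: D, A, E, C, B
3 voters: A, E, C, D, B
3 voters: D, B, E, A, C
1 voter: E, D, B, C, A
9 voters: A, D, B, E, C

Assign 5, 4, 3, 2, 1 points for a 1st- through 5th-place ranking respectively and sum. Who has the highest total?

D

A: 7·4 + 3·5 + 3·2 + 1·1 + 9·5 = 95
E: 7·3 + 3·4 + 3·3 + 1·5 + 9·2 = 65
B: 7·1 + 3·1 + 3·4 + 1·3 + 9·3 = 52
C: 7·2 + 3·3 + 3·1 + 1·2 + 9·1 = 37
D: 7·5 + 3·2 + 3·5 + 1·4 + 9·4 = 96
D has the highest Borda score (96).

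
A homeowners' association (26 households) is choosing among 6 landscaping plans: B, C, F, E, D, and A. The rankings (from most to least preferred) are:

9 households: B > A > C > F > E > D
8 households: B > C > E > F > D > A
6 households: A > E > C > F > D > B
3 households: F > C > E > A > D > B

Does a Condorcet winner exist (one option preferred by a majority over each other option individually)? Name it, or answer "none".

B

B vs C: 17–9 for B.
B vs F: 17–9 for B.
B vs E: 17–9 for B.
B vs D: 17–9 for B.
B vs A: 17–9 for B.
B beats every other option head-to-head.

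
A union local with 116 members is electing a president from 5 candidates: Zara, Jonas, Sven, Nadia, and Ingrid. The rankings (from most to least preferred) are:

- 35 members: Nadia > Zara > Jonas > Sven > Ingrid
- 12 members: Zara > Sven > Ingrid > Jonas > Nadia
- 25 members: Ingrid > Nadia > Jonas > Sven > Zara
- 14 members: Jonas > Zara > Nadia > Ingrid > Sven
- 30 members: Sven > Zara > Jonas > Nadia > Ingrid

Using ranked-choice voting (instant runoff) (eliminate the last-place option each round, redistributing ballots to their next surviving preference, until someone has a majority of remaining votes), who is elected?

Nadia

Round 1: Zara 12, Jonas 14, Sven 30, Nadia 35, Ingrid 25. Eliminate Zara.
Round 2: Jonas 14, Sven 42, Nadia 35, Ingrid 25. Eliminate Jonas.
Round 3: Sven 42, Nadia 49, Ingrid 25. Eliminate Ingrid.
Round 4: Sven 42, Nadia 74. Nadia has a majority.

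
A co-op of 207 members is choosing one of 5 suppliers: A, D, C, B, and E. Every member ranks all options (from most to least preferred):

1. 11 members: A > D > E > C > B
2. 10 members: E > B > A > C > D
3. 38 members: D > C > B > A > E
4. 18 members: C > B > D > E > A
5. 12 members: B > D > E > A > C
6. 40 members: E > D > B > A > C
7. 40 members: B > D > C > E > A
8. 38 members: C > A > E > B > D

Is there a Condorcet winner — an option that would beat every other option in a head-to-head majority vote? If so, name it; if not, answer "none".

Checking pairwise contests:
D beats A 148–59.
B beats D 118–89.
D beats C 141–66.
C beats B 105–102.
D beats E 119–88.
Every option loses at least one head-to-head, so there is no Condorcet winner.

none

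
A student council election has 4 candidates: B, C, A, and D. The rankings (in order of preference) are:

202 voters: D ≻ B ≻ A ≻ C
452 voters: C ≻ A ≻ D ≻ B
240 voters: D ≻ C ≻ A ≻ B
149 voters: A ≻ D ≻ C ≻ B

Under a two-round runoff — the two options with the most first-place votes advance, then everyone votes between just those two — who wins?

Round 1 first-place votes: B 0, C 452, A 149, D 442.
C and D advance.
Runoff: C is preferred to D by 452 voters; D by 591.
D wins the runoff.

D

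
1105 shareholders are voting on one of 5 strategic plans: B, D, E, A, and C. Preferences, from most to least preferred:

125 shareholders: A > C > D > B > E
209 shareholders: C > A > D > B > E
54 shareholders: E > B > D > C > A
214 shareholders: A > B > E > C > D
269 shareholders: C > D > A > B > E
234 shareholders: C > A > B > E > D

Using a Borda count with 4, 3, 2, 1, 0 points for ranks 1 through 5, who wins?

B: 125·1 + 209·1 + 54·3 + 214·3 + 269·1 + 234·2 = 1875
D: 125·2 + 209·2 + 54·2 + 214·0 + 269·3 + 234·0 = 1583
E: 125·0 + 209·0 + 54·4 + 214·2 + 269·0 + 234·1 = 878
A: 125·4 + 209·3 + 54·0 + 214·4 + 269·2 + 234·3 = 3223
C: 125·3 + 209·4 + 54·1 + 214·1 + 269·4 + 234·4 = 3491
C has the highest Borda score (3491).

C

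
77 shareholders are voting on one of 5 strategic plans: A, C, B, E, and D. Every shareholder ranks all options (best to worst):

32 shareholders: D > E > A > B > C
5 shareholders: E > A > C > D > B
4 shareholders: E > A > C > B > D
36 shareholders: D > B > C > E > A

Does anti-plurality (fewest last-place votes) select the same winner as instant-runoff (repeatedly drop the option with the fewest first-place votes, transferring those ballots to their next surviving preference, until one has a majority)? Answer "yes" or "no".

Anti-plurality — last-place votes: A 36, C 32, B 5, E 0, D 4. Winner: E.
Instant-runoff — R1 A 0, C 0, B 0, E 9, D 68 (D winner). Winner: D.
The two methods disagree.

no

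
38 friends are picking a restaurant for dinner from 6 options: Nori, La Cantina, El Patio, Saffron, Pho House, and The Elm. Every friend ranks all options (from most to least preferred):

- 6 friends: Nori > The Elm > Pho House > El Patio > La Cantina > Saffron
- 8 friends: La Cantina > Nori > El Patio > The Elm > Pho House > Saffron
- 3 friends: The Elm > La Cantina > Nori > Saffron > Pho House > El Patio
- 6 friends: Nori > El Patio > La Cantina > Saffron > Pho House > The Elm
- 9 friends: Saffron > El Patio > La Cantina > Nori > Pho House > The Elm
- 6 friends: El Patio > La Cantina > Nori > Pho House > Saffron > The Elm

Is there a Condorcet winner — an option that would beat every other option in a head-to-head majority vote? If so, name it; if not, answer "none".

none

Checking pairwise contests:
La Cantina beats Nori 26–12.
El Patio beats La Cantina 27–11.
Nori beats El Patio 23–15.
Nori beats Saffron 29–9.
Nori beats Pho House 38–0.
Nori beats The Elm 35–3.
Every option loses at least one head-to-head, so there is no Condorcet winner.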